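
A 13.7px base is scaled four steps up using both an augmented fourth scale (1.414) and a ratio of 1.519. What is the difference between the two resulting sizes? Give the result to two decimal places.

18.17px

Augmented fourth: 13.7 × 1.414⁴ = 54.7669px
At 1.519: 13.7 × 1.519⁴ = 72.9376px
Difference: 72.9376 − 54.7669 = 18.1707px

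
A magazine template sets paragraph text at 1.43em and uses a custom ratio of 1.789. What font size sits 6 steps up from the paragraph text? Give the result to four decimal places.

1.43 × 1.789⁶ = 1.43 × 32.78401 ≈ 46.8811

46.8811em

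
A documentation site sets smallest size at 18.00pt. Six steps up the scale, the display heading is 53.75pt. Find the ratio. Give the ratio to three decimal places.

1.200

The ratio satisfies 18.00 × r⁶ = 53.75, so r = (53.75 / 18.00)^(1/6).
r = 2.9861^(1/6) ≈ 1.2000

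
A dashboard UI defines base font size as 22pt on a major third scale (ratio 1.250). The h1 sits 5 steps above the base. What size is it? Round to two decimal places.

67.14pt

22.0 × 1.250⁵ = 22.0 × 3.05176 ≈ 67.14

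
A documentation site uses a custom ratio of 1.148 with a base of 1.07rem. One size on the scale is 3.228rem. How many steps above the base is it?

8

1.148ⁿ = 3.228 / 1.07 = 3.0168
n = ln(3.0168) / ln(1.148) = 1.1042 / 0.1380 ≈ 8.00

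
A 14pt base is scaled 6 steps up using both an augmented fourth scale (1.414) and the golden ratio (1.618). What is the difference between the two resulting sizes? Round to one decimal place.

Augmented fourth: 14.0 × 1.414⁶ = 111.899pt
Golden ratio: 14.0 × 1.618⁶ = 251.188pt
Difference: 251.188 − 111.899 = 139.289pt

139.3pt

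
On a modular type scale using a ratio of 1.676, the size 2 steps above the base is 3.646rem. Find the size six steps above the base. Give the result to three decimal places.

28.768rem

Moving from step +2 to step +6 is 4 steps up, so multiply by r⁴.
3.646 × 1.676⁴ = 3.646 × 7.89035 ≈ 28.768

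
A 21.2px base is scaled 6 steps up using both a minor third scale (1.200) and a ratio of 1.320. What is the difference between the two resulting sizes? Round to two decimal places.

48.84px

Minor third: 21.2 × 1.200⁶ = 63.3029px
At 1.320: 21.2 × 1.320⁶ = 112.1449px
Difference: 112.1449 − 63.3029 = 48.8420px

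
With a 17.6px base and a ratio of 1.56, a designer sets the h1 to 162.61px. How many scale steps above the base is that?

1.56ⁿ = 162.61 / 17.6 = 9.2392
n = ln(9.2392) / ln(1.56) = 2.2235 / 0.4447 ≈ 5.00

5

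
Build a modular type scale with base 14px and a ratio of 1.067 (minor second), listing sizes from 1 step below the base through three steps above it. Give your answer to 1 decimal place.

13.1px, 14.0px, 14.9px, 15.9px, 17.0px

Step -1: 14.0 ÷ 1.067 = 13.1
Step 0: 14px
Step 1: 14.0 × 1.067 = 14.9
Step 2: 14.0 × 1.067² = 15.9
Step 3: 14.0 × 1.067³ = 17.0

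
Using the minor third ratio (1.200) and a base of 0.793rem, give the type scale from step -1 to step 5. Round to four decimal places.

Step -1: 0.793 ÷ 1.200 = 0.6608
Step 0: 0.793rem
Step 1: 0.793 × 1.200 = 0.9516
Step 2: 0.793 × 1.200² = 1.1419
Step 3: 0.793 × 1.200³ = 1.3703
Step 4: 0.793 × 1.200⁴ = 1.6444
Step 5: 0.793 × 1.200⁵ = 1.9732

0.6608rem, 0.7930rem, 0.9516rem, 1.1419rem, 1.3703rem, 1.6444rem, 1.9732rem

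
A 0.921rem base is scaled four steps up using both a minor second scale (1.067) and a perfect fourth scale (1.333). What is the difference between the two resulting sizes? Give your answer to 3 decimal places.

1.714rem

Minor second: 0.921 × 1.067⁴ = 1.19376rem
Perfect fourth: 0.921 × 1.333⁴ = 2.90791rem
Difference: 2.90791 − 1.19376 = 1.71415rem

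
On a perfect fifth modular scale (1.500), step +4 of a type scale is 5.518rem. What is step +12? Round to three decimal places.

5.518 × 1.500⁸ = 5.518 × 25.62891 ≈ 141.420

141.420rem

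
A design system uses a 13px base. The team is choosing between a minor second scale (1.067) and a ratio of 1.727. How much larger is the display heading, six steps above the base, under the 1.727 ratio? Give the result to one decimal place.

325.7px

Minor second: 13.0 × 1.067⁶ = 19.184px
At 1.727: 13.0 × 1.727⁶ = 344.903px
Difference: 344.903 − 19.184 = 325.719px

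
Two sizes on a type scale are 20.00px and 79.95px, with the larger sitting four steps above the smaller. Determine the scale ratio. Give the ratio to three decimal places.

The ratio satisfies 20.00 × r⁴ = 79.95, so r = (79.95 / 20.00)^(1/4).
r = 3.9975^(1/4) ≈ 1.4140

1.414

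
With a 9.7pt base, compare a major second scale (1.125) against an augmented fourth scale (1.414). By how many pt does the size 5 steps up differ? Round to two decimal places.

Major second: 9.7 × 1.125⁵ = 17.4797pt
Augmented fourth: 9.7 × 1.414⁵ = 54.8301pt
Difference: 54.8301 − 17.4797 = 37.3504pt

37.35pt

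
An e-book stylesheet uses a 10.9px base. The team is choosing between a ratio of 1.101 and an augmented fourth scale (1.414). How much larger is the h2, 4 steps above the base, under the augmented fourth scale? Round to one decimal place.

27.6px

At 1.101: 10.9 × 1.101⁴ = 16.017px
Augmented fourth: 10.9 × 1.414⁴ = 43.574px
Difference: 43.574 − 16.017 = 27.557px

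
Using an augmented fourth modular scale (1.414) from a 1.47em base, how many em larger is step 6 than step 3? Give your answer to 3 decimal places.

7.593em

Step 3: 1.47 × 1.414³ = 4.15590em
Step 6: 1.47 × 1.414⁶ = 11.74935em
Difference: 11.74935 − 4.15590 = 7.59345em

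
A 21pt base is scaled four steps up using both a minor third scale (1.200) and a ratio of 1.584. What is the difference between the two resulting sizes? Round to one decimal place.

88.7pt

Minor third: 21.0 × 1.200⁴ = 43.546pt
At 1.584: 21.0 × 1.584⁴ = 132.203pt
Difference: 132.203 − 43.546 = 88.657pt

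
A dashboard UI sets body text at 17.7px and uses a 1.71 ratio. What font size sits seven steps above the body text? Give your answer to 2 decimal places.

A modular type scale is a geometric sequence: sizeₙ = base × rⁿ.
17.7 × 1.71⁷ = 17.7 × 42.75361 ≈ 756.74

756.74px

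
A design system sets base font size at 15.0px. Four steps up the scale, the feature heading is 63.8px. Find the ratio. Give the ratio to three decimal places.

The ratio satisfies 15.0 × r⁴ = 63.8, so r = (63.8 / 15.0)^(1/4).
r = 4.2533^(1/4) ≈ 1.4361

1.436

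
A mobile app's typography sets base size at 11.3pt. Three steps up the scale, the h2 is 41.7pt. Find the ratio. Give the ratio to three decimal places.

r³ = 41.7 / 11.3, so r = (41.7/11.3)^(1/3).
r = 3.6903^(1/3) ≈ 1.5453

1.545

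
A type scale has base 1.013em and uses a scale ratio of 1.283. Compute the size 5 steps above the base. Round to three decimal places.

3.522em

A modular type scale is a geometric sequence: sizeₙ = base × rⁿ.
1.013 × 1.283⁵ = 1.013 × 3.47643 ≈ 3.522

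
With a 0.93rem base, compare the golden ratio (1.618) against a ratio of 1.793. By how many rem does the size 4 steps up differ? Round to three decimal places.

Golden ratio: 0.93 × 1.618⁴ = 6.37378rem
At 1.793: 0.93 × 1.793⁴ = 9.61179rem
Difference: 9.61179 − 6.37378 = 3.23801rem

3.238rem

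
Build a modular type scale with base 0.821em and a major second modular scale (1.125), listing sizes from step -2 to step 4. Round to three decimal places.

0.649em, 0.730em, 0.821em, 0.924em, 1.039em, 1.169em, 1.315em

Step -2: 0.821 ÷ 1.125² = 0.649
Step -1: 0.821 ÷ 1.125 = 0.730
Step 0: 0.821em
Step 1: 0.821 × 1.125 = 0.924
Step 2: 0.821 × 1.125² = 1.039
Step 3: 0.821 × 1.125³ = 1.169
Step 4: 0.821 × 1.125⁴ = 1.315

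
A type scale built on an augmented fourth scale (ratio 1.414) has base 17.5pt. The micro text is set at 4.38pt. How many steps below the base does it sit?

1.414ⁿ = 17.5 / 4.38 = 3.9954
n = ln(3.9954) / ln(1.414) = 1.3852 / 0.3464 ≈ 4.00

4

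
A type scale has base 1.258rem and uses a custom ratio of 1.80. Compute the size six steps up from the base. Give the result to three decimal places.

1.258 × 1.80⁶ = 1.258 × 34.01222 ≈ 42.787

42.787rem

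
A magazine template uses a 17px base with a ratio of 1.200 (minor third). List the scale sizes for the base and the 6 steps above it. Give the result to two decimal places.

Step 0: 17px
Step 1: 17.0 × 1.200 = 20.40
Step 2: 17.0 × 1.200² = 24.48
Step 3: 17.0 × 1.200³ = 29.38
Step 4: 17.0 × 1.200⁴ = 35.25
Step 5: 17.0 × 1.200⁵ = 42.30
Step 6: 17.0 × 1.200⁶ = 50.76

17.00px, 20.40px, 24.48px, 29.38px, 35.25px, 42.30px, 50.76px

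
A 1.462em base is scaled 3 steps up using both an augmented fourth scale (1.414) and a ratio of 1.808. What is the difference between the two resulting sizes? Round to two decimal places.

4.51em

Augmented fourth: 1.462 × 1.414³ = 4.1333em
At 1.808: 1.462 × 1.808³ = 8.6406em
Difference: 8.6406 − 4.1333 = 4.5073em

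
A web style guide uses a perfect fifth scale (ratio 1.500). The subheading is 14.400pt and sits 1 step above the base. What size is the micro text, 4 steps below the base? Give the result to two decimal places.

The gap is -4 − (1) = -5 steps, so the factor is 1.500^-5.
14.400 ÷ 1.500⁵ = 14.400 ÷ 7.59375 ≈ 1.896

1.90pt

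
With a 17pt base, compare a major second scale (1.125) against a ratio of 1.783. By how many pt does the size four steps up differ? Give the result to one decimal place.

Major second: 17.0 × 1.125⁴ = 27.231pt
At 1.783: 17.0 × 1.783⁴ = 171.812pt
Difference: 171.812 − 27.231 = 144.581pt

144.6pt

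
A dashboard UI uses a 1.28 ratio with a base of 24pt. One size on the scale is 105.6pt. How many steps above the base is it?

6

1.28ⁿ = 105.6 / 24 = 4.4000
n = ln(4.4000) / ln(1.28) = 1.4816 / 0.2469 ≈ 6.00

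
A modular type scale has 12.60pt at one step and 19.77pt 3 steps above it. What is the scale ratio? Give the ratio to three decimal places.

r³ = 19.77 / 12.60, so r = (19.77/12.60)^(1/3).
r = 1.5690^(1/3) ≈ 1.1620

1.162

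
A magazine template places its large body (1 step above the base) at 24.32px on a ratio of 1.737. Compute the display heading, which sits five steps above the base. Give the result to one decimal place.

221.4px

The gap is 5 − (1) = 4 steps, so the factor is 1.737^4.
24.32 × 1.737⁴ = 24.32 × 9.10331 ≈ 221.392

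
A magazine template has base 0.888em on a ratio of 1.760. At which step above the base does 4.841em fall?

3

1.760ⁿ = 4.841 / 0.888 = 5.4516
n = ln(5.4516) / ln(1.760) = 1.6959 / 0.5653 ≈ 3.00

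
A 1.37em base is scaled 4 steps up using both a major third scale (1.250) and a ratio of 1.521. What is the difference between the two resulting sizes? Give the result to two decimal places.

Major third: 1.37 × 1.250⁴ = 3.3447em
At 1.521: 1.37 × 1.521⁴ = 7.3323em
Difference: 7.3323 − 3.3447 = 3.9876em

3.99em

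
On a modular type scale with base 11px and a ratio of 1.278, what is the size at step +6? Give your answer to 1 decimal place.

47.9px

11.0 × 1.278⁶ = 11.0 × 4.35698 ≈ 47.93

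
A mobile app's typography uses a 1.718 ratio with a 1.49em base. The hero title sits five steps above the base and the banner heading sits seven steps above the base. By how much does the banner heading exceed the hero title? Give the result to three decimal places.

43.519em

Step 5: 1.49 × 1.718⁵ = 22.29986em
Step 7: 1.49 × 1.718⁷ = 65.81856em
Difference: 65.81856 − 22.29986 = 43.51870em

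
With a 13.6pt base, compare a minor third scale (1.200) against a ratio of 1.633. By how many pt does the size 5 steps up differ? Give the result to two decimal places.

Minor third: 13.6 × 1.200⁵ = 33.8412pt
At 1.633: 13.6 × 1.633⁵ = 157.9319pt
Difference: 157.9319 − 33.8412 = 124.0907pt

124.09pt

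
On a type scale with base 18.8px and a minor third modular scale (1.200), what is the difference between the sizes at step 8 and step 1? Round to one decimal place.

Step 1: 18.8 × 1.200 = 22.560px
Step 8: 18.8 × 1.200⁸ = 80.837px
Difference: 80.837 − 22.560 = 58.277px

58.3px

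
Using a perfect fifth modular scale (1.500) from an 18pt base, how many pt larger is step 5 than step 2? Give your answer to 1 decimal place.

Step 2: 18.0 × 1.500² = 40.500pt
Step 5: 18.0 × 1.500⁵ = 136.688pt
Difference: 136.688 − 40.500 = 96.188pt

96.2pt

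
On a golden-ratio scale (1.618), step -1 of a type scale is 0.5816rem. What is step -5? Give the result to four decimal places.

The gap is -5 − (-1) = -4 steps, so the factor is 1.618^-4.
0.5816 ÷ 1.618⁴ = 0.5816 ÷ 6.85353 ≈ 0.0849

0.0849rem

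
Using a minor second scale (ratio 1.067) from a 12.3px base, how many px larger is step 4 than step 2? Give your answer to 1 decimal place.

Step 2: 12.3 × 1.067² = 14.003px
Step 4: 12.3 × 1.067⁴ = 15.943px
Difference: 15.943 − 14.003 = 1.940px

1.9px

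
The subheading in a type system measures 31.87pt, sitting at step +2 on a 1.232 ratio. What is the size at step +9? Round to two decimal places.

31.87 × 1.232⁷ = 31.87 × 4.30799 ≈ 137.296

137.30pt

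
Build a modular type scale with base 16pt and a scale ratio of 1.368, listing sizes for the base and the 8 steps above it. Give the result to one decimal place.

Step 0: 16pt
Step 1: 16.0 × 1.368 = 21.9
Step 2: 16.0 × 1.368² = 29.9
Step 3: 16.0 × 1.368³ = 41.0
Step 4: 16.0 × 1.368⁴ = 56.0
Step 5: 16.0 × 1.368⁵ = 76.7
Step 6: 16.0 × 1.368⁶ = 104.9
Step 7: 16.0 × 1.368⁷ = 143.5
Step 8: 16.0 × 1.368⁸ = 196.2

16.0pt, 21.9pt, 29.9pt, 41.0pt, 56.0pt, 76.7pt, 104.9pt, 143.5pt, 196.2pt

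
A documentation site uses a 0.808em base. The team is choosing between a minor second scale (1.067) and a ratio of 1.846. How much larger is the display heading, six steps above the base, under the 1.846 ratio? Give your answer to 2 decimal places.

30.78em

Minor second: 0.808 × 1.067⁶ = 1.1923em
At 1.846: 0.808 × 1.846⁶ = 31.9743em
Difference: 31.9743 − 1.1923 = 30.7820em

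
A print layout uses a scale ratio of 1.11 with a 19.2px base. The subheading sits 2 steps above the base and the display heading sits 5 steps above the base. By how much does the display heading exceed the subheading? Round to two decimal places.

Step 2: 19.2 × 1.11² = 23.6563px
Step 5: 19.2 × 1.11⁵ = 32.3531px
Difference: 32.3531 − 23.6563 = 8.6968px

8.70px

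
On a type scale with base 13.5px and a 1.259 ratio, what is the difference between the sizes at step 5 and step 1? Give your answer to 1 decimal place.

Step 1: 13.5 × 1.259 = 16.996px
Step 5: 13.5 × 1.259⁵ = 42.703px
Difference: 42.703 − 16.996 = 25.707px

25.7px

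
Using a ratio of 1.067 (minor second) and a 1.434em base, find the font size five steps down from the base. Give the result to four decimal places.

Every step multiplies by the scale ratio.
1.434 ÷ 1.067⁵ = 1.434 ÷ 1.38300 ≈ 1.0369

1.0369em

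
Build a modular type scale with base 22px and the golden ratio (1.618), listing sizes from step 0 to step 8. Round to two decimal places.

Step 0: 22px
Step 1: 22.0 × 1.618 = 35.60
Step 2: 22.0 × 1.618² = 57.59
Step 3: 22.0 × 1.618³ = 93.19
Step 4: 22.0 × 1.618⁴ = 150.78
Step 5: 22.0 × 1.618⁵ = 243.96
Step 6: 22.0 × 1.618⁶ = 394.72
Step 7: 22.0 × 1.618⁷ = 638.66
Step 8: 22.0 × 1.618⁸ = 1033.36

22.00px, 35.60px, 57.59px, 93.19px, 150.78px, 243.96px, 394.72px, 638.66px, 1033.36px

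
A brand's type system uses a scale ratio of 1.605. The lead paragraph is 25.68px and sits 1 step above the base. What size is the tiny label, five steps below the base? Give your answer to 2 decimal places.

1.50px

Moving from step +1 to step -5 is 6 steps down, so divide by r⁶.
25.68 ÷ 1.605⁶ = 25.68 ÷ 17.09426 ≈ 1.502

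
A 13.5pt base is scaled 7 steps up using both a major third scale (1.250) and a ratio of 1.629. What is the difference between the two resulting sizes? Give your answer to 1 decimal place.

Major third: 13.5 × 1.250⁷ = 64.373pt
At 1.629: 13.5 × 1.629⁷ = 410.943pt
Difference: 410.943 − 64.373 = 346.570pt

346.6pt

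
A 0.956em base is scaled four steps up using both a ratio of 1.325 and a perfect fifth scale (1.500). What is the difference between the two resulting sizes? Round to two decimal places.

At 1.325: 0.956 × 1.325⁴ = 2.9466em
Perfect fifth: 0.956 × 1.500⁴ = 4.8397em
Difference: 4.8397 − 2.9466 = 1.8931em

1.89em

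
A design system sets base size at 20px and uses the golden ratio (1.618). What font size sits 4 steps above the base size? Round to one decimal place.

20.0 × 1.618⁴ = 20.0 × 6.85353 ≈ 137.07

137.1px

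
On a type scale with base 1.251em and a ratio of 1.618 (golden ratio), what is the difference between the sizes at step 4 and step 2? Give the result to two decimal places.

5.30em

Step 2: 1.251 × 1.618² = 3.2750em
Step 4: 1.251 × 1.618⁴ = 8.5738em
Difference: 8.5738 − 3.2750 = 5.2988em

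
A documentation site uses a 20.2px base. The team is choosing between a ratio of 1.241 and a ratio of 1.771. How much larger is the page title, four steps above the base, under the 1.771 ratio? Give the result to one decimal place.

150.8px

At 1.241: 20.2 × 1.241⁴ = 47.911px
At 1.771: 20.2 × 1.771⁴ = 198.713px
Difference: 198.713 − 47.911 = 150.802px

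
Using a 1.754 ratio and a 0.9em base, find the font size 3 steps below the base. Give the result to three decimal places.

0.167em

0.9 ÷ 1.754³ = 0.9 ÷ 5.39621 ≈ 0.167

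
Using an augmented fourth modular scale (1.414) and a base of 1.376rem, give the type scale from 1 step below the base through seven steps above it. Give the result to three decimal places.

0.973rem, 1.376rem, 1.946rem, 2.751rem, 3.890rem, 5.501rem, 7.778rem, 10.998rem, 15.551rem

Step -1: 1.376 ÷ 1.414 = 0.973
Step 0: 1.376rem
Step 1: 1.376 × 1.414 = 1.946
Step 2: 1.376 × 1.414² = 2.751
Step 3: 1.376 × 1.414³ = 3.890
Step 4: 1.376 × 1.414⁴ = 5.501
Step 5: 1.376 × 1.414⁵ = 7.778
Step 6: 1.376 × 1.414⁶ = 10.998
Step 7: 1.376 × 1.414⁷ = 15.551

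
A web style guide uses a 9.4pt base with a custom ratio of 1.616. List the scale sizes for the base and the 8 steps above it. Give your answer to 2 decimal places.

9.40pt, 15.19pt, 24.55pt, 39.67pt, 64.11pt, 103.59pt, 167.41pt, 270.53pt, 437.18pt

Step 0: 9.4pt
Step 1: 9.4 × 1.616 = 15.19
Step 2: 9.4 × 1.616² = 24.55
Step 3: 9.4 × 1.616³ = 39.67
Step 4: 9.4 × 1.616⁴ = 64.11
Step 5: 9.4 × 1.616⁵ = 103.59
Step 6: 9.4 × 1.616⁶ = 167.41
Step 7: 9.4 × 1.616⁷ = 270.53
Step 8: 9.4 × 1.616⁸ = 437.18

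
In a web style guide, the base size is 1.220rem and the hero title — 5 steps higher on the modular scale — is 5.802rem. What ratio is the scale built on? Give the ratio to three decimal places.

1.366

r⁵ = 5.802 / 1.220, so r = (5.802/1.220)^(1/5).
r = 4.7557^(1/5) ≈ 1.3660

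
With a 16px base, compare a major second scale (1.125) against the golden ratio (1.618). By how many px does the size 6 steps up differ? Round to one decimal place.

Major second: 16.0 × 1.125⁶ = 32.437px
Golden ratio: 16.0 × 1.618⁶ = 287.072px
Difference: 287.072 − 32.437 = 254.635px

254.6px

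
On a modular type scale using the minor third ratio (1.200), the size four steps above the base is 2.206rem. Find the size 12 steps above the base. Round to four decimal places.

9.4854rem

2.206 × 1.200⁸ = 2.206 × 4.29982 ≈ 9.4854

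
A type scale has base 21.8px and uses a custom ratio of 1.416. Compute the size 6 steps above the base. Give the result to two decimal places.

21.8 × 1.416⁶ = 21.8 × 8.06083 ≈ 175.73

175.73px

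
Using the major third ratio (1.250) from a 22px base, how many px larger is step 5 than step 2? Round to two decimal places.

Step 2: 22.0 × 1.250² = 34.3750px
Step 5: 22.0 × 1.250⁵ = 67.1387px
Difference: 67.1387 − 34.3750 = 32.7637px

32.76px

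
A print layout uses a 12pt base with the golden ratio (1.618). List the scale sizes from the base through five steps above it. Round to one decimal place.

12.0pt, 19.4pt, 31.4pt, 50.8pt, 82.2pt, 133.1pt

Step 0: 12pt
Step 1: 12.0 × 1.618 = 19.4
Step 2: 12.0 × 1.618² = 31.4
Step 3: 12.0 × 1.618³ = 50.8
Step 4: 12.0 × 1.618⁴ = 82.2
Step 5: 12.0 × 1.618⁵ = 133.1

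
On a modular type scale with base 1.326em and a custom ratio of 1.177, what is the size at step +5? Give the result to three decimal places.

A modular type scale is a geometric sequence: sizeₙ = base × rⁿ.
1.326 × 1.177⁵ = 1.326 × 2.25882 ≈ 2.995

2.995em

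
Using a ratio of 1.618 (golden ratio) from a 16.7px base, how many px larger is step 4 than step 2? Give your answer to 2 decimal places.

Step 2: 16.7 × 1.618² = 43.7193px
Step 4: 16.7 × 1.618⁴ = 114.4539px
Difference: 114.4539 − 43.7193 = 70.7346px

70.73px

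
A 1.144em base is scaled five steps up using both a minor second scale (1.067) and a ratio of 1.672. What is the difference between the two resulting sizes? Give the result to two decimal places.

Minor second: 1.144 × 1.067⁵ = 1.5822em
At 1.672: 1.144 × 1.672⁵ = 14.9488em
Difference: 14.9488 − 1.5822 = 13.3666em

13.37em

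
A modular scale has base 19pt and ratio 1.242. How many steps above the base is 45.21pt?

4

1.242ⁿ = 45.21 / 19 = 2.3795
n = ln(2.3795) / ln(1.242) = 0.8669 / 0.2167 ≈ 4.00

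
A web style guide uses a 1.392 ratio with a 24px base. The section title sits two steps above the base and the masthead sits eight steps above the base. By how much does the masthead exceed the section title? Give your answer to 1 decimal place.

Step 2: 24.0 × 1.392² = 46.504px
Step 8: 24.0 × 1.392⁸ = 338.318px
Difference: 338.318 − 46.504 = 291.814px

291.8px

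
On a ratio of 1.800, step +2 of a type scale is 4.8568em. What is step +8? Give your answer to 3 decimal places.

165.191em

The gap is 8 − (2) = 6 steps, so the factor is 1.800^6.
4.8568 × 1.800⁶ = 4.8568 × 34.01222 ≈ 165.191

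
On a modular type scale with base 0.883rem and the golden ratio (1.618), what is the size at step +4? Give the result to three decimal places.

6.052rem

0.883 × 1.618⁴ = 0.883 × 6.85353 ≈ 6.052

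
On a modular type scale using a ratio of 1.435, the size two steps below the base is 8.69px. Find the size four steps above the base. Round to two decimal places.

The gap is 4 − (-2) = 6 steps, so the factor is 1.435^6.
8.69 × 1.435⁶ = 8.69 × 8.73195 ≈ 75.881

75.88px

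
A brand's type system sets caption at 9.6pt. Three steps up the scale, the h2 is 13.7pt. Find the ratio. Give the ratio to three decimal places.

1.126

The ratio satisfies 9.6 × r³ = 13.7, so r = (13.7 / 9.6)^(1/3).
r = 1.4271^(1/3) ≈ 1.1259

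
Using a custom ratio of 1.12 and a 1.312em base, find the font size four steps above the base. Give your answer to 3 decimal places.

2.064em

A modular type scale is a geometric sequence: sizeₙ = base × rⁿ.
1.312 × 1.12⁴ = 1.312 × 1.57352 ≈ 2.064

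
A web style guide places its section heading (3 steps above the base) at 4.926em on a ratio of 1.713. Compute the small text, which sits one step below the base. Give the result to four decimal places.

4.926 ÷ 1.713⁴ = 4.926 ÷ 8.61052 ≈ 0.5721

0.5721em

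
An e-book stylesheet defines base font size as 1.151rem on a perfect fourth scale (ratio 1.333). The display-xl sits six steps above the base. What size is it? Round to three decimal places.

6.457rem

1.151 × 1.333⁶ = 1.151 × 5.61023 ≈ 6.457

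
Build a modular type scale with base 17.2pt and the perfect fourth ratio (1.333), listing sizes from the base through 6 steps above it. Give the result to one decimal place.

Step 0: 17.2pt
Step 1: 17.2 × 1.333 = 22.9
Step 2: 17.2 × 1.333² = 30.6
Step 3: 17.2 × 1.333³ = 40.7
Step 4: 17.2 × 1.333⁴ = 54.3
Step 5: 17.2 × 1.333⁵ = 72.4
Step 6: 17.2 × 1.333⁶ = 96.5

17.2pt, 22.9pt, 30.6pt, 40.7pt, 54.3pt, 72.4pt, 96.5pt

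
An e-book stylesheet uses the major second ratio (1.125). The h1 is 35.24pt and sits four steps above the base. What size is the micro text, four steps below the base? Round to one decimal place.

13.7pt

35.24 ÷ 1.125⁸ = 35.24 ÷ 2.56578 ≈ 13.735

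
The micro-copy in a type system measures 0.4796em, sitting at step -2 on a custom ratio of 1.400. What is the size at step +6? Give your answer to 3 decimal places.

0.4796 × 1.400⁸ = 0.4796 × 14.75789 ≈ 7.078

7.078em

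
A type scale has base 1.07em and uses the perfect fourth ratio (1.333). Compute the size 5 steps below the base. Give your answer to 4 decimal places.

A modular type scale is a geometric sequence: sizeₙ = base × rⁿ.
1.07 ÷ 1.333⁵ = 1.07 ÷ 4.20873 ≈ 0.2542

0.2542em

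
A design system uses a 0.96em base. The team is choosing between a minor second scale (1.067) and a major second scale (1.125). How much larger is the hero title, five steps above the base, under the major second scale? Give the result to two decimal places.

Minor second: 0.96 × 1.067⁵ = 1.3277em
Major second: 0.96 × 1.125⁵ = 1.7300em
Difference: 1.7300 − 1.3277 = 0.4023em

0.40em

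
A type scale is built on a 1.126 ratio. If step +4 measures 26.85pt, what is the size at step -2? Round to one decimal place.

Moving from step +4 to step -2 is 6 steps down, so divide by r⁶.
26.85 ÷ 1.126⁶ = 26.85 ÷ 2.03812 ≈ 13.174

13.2pt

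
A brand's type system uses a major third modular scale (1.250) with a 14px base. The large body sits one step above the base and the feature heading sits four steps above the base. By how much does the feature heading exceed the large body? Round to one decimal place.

16.7px

Step 1: 14.0 × 1.250 = 17.500px
Step 4: 14.0 × 1.250⁴ = 34.180px
Difference: 34.180 − 17.500 = 16.680px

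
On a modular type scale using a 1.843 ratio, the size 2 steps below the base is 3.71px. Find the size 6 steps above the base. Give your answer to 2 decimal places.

493.83px

Moving from step -2 to step +6 is 8 steps up, so multiply by r⁸.
3.71 × 1.843⁸ = 3.71 × 133.10755 ≈ 493.829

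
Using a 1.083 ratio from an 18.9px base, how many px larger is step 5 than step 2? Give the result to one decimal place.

Step 2: 18.9 × 1.083² = 22.168px
Step 5: 18.9 × 1.083⁵ = 28.158px
Difference: 28.158 − 22.168 = 5.990px

6.0px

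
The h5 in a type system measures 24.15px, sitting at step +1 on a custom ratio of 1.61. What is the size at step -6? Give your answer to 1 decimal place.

Moving from step +1 to step -6 is 7 steps down, so divide by r⁷.
24.15 ÷ 1.61⁷ = 24.15 ÷ 28.04020 ≈ 0.861

0.9px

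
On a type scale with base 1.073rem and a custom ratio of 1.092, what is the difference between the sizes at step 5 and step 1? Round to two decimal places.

Step 1: 1.073 × 1.092 = 1.1717rem
Step 5: 1.073 × 1.092⁵ = 1.6661rem
Difference: 1.6661 − 1.1717 = 0.4944rem

0.49rem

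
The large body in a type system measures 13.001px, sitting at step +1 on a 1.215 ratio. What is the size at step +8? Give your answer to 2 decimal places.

The gap is 8 − (1) = 7 steps, so the factor is 1.215^7.
13.001 × 1.215⁷ = 13.001 × 3.90871 ≈ 50.817

50.82px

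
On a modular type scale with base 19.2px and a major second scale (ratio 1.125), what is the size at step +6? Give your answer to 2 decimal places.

38.92px

A modular type scale is a geometric sequence: sizeₙ = base × rⁿ.
19.2 × 1.125⁶ = 19.2 × 2.02729 ≈ 38.92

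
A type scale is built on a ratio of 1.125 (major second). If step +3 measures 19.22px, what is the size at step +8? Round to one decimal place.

19.22 × 1.125⁵ = 19.22 × 1.80203 ≈ 34.635

34.6px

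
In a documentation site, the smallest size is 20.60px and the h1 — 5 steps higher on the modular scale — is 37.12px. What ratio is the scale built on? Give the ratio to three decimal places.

1.125

r⁵ = 37.12 / 20.60, so r = (37.12/20.60)^(1/5).
r = 1.8019^(1/5) ≈ 1.1250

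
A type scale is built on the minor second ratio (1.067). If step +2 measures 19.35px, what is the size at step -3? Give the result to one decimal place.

14.0px

The gap is -3 − (2) = -5 steps, so the factor is 1.067^-5.
19.35 ÷ 1.067⁵ = 19.35 ÷ 1.38300 ≈ 13.991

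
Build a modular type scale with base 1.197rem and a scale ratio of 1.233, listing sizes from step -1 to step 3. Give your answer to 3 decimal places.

Step -1: 1.197 ÷ 1.233 = 0.971
Step 0: 1.197rem
Step 1: 1.197 × 1.233 = 1.476
Step 2: 1.197 × 1.233² = 1.820
Step 3: 1.197 × 1.233³ = 2.244

0.971rem, 1.197rem, 1.476rem, 1.820rem, 2.244rem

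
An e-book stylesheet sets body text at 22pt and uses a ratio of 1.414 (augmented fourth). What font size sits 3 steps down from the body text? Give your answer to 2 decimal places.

7.78pt

22.0 ÷ 1.414³ = 22.0 ÷ 2.82715 ≈ 7.78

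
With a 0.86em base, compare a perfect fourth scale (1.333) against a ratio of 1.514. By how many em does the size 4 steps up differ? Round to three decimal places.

1.803em

Perfect fourth: 0.86 × 1.333⁴ = 2.71531em
At 1.514: 0.86 × 1.514⁴ = 4.51858em
Difference: 4.51858 − 2.71531 = 1.80327em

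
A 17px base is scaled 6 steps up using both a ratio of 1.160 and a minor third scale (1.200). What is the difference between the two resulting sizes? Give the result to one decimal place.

9.3px

At 1.160: 17.0 × 1.160⁶ = 41.419px
Minor third: 17.0 × 1.200⁶ = 50.762px
Difference: 50.762 − 41.419 = 9.343px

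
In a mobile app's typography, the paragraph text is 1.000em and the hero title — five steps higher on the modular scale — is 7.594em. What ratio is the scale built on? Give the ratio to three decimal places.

1.500

The ratio satisfies 1.000 × r⁵ = 7.594, so r = (7.594 / 1.000)^(1/5).
r = 7.5940^(1/5) ≈ 1.5000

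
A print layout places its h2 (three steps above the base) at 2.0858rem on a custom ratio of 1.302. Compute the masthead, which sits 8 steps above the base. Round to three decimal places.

2.0858 × 1.302⁵ = 2.0858 × 3.74158 ≈ 7.804

7.804rem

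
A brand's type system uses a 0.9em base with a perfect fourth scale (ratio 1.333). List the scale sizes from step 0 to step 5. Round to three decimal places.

Step 0: 0.9em
Step 1: 0.9 × 1.333 = 1.200
Step 2: 0.9 × 1.333² = 1.599
Step 3: 0.9 × 1.333³ = 2.132
Step 4: 0.9 × 1.333⁴ = 2.842
Step 5: 0.9 × 1.333⁵ = 3.788

0.900em, 1.200em, 1.599em, 2.132em, 2.842em, 3.788em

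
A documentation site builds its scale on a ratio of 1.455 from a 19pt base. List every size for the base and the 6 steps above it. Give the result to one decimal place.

19.0pt, 27.6pt, 40.2pt, 58.5pt, 85.2pt, 123.9pt, 180.3pt

Step 0: 19pt
Step 1: 19.0 × 1.455 = 27.6
Step 2: 19.0 × 1.455² = 40.2
Step 3: 19.0 × 1.455³ = 58.5
Step 4: 19.0 × 1.455⁴ = 85.2
Step 5: 19.0 × 1.455⁵ = 123.9
Step 6: 19.0 × 1.455⁶ = 180.3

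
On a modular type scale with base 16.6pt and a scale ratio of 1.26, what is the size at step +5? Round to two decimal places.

52.72pt

16.6 × 1.26⁵ = 16.6 × 3.17580 ≈ 52.72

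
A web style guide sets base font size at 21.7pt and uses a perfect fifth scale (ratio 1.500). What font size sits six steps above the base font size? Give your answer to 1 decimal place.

247.2pt

Each step on a modular scale multiplies by the ratio, so the size n steps from the base is base × ratioⁿ.
21.7 × 1.500⁶ = 21.7 × 11.39062 ≈ 247.18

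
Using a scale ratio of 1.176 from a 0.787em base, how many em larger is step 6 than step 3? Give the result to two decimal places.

0.80em

Step 3: 0.787 × 1.176³ = 1.2800em
Step 6: 0.787 × 1.176⁶ = 2.0817em
Difference: 2.0817 − 1.2800 = 0.8017em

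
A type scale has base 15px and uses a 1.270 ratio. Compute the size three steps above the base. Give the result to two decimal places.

30.73px

15.0 × 1.270³ = 15.0 × 2.04838 ≈ 30.73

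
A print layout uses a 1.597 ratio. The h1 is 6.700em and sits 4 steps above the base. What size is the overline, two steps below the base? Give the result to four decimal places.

Moving from step +4 to step -2 is 6 steps down, so divide by r⁶.
6.700 ÷ 1.597⁶ = 6.700 ÷ 16.58935 ≈ 0.4039

0.4039em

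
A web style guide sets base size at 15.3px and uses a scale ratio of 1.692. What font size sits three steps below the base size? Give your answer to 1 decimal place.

3.2px

Every step multiplies by the scale ratio.
15.3 ÷ 1.692³ = 15.3 ÷ 4.84397 ≈ 3.16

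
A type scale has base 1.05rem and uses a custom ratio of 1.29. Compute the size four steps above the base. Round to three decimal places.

1.05 × 1.29⁴ = 1.05 × 2.76923 ≈ 2.908

2.908rem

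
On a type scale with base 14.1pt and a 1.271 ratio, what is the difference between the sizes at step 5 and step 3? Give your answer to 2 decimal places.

17.82pt

Step 3: 14.1 × 1.271³ = 28.9505pt
Step 5: 14.1 × 1.271⁵ = 46.7678pt
Difference: 46.7678 − 28.9505 = 17.8173pt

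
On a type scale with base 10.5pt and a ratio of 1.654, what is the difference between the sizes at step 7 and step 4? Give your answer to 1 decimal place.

Step 4: 10.5 × 1.654⁴ = 78.583pt
Step 7: 10.5 × 1.654⁷ = 355.580pt
Difference: 355.580 − 78.583 = 276.997pt

277.0pt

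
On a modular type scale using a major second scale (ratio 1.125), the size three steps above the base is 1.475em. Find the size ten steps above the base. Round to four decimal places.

3.3640em

1.475 × 1.125⁷ = 1.475 × 2.28070 ≈ 3.3640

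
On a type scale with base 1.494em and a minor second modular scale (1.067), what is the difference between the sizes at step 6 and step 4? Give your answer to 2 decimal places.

0.27em

Step 4: 1.494 × 1.067⁴ = 1.9365em
Step 6: 1.494 × 1.067⁶ = 2.2046em
Difference: 2.2046 − 1.9365 = 0.2681em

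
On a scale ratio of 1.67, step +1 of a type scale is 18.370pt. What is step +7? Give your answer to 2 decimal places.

Moving from step +1 to step +7 is 6 steps up, so multiply by r⁶.
18.370 × 1.67⁶ = 18.370 × 21.69196 ≈ 398.481

398.48pt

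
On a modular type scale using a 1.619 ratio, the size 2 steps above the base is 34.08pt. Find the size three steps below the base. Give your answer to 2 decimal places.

3.06pt

34.08 ÷ 1.619⁵ = 34.08 ÷ 11.12332 ≈ 3.064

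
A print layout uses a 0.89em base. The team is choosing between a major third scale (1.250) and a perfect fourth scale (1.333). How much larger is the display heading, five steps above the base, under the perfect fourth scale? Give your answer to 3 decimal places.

1.030em

Major third: 0.89 × 1.250⁵ = 2.71606em
Perfect fourth: 0.89 × 1.333⁵ = 3.74577em
Difference: 3.74577 − 2.71606 = 1.02971em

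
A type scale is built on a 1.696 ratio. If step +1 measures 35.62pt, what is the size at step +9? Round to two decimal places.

The gap is 9 − (1) = 8 steps, so the factor is 1.696^8.
35.62 × 1.696⁸ = 35.62 × 68.45525 ≈ 2438.376

2438.38pt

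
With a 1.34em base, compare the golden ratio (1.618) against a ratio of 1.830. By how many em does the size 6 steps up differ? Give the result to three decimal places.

Golden ratio: 1.34 × 1.618⁶ = 24.04229em
At 1.830: 1.34 × 1.830⁶ = 50.32819em
Difference: 50.32819 − 24.04229 = 26.28590em

26.286em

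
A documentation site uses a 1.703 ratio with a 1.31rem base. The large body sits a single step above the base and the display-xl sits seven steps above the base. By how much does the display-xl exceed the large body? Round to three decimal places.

52.191rem

Step 1: 1.31 × 1.703 = 2.23093rem
Step 7: 1.31 × 1.703⁷ = 54.42192rem
Difference: 54.42192 − 2.23093 = 52.19099rem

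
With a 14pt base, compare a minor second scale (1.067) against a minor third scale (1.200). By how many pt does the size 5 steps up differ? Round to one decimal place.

15.5pt

Minor second: 14.0 × 1.067⁵ = 19.362pt
Minor third: 14.0 × 1.200⁵ = 34.836pt
Difference: 34.836 − 19.362 = 15.474pt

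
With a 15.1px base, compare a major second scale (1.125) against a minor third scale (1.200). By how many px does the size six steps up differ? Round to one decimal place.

Major second: 15.1 × 1.125⁶ = 30.612px
Minor third: 15.1 × 1.200⁶ = 45.088px
Difference: 45.088 − 30.612 = 14.476px

14.5px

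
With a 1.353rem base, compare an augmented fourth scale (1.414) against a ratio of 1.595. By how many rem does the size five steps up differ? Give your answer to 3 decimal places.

Augmented fourth: 1.353 × 1.414⁵ = 7.64795rem
At 1.595: 1.353 × 1.595⁵ = 13.96694rem
Difference: 13.96694 − 7.64795 = 6.31899rem

6.319rem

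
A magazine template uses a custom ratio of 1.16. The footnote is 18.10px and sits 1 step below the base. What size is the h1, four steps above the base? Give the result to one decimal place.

Moving from step -1 to step +4 is 5 steps up, so multiply by r⁵.
18.10 × 1.16⁵ = 18.10 × 2.10034 ≈ 38.016

38.0px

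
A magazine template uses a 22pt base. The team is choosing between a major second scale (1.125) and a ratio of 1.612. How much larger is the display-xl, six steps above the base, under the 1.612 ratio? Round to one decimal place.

341.4pt

Major second: 22.0 × 1.125⁶ = 44.600pt
At 1.612: 22.0 × 1.612⁶ = 386.023pt
Difference: 386.023 − 44.600 = 341.423pt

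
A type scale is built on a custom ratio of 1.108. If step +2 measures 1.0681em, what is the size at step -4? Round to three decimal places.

0.577em

The gap is -4 − (2) = -6 steps, so the factor is 1.108^-6.
1.0681 ÷ 1.108⁶ = 1.0681 ÷ 1.85028 ≈ 0.577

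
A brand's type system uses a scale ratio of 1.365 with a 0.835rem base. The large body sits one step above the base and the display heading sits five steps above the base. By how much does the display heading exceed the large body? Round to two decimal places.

Step 1: 0.835 × 1.365 = 1.1398rem
Step 5: 0.835 × 1.365⁵ = 3.9569rem
Difference: 3.9569 − 1.1398 = 2.8171rem

2.82rem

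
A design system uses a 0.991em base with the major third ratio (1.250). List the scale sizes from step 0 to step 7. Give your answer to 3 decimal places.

Step 0: 0.991em
Step 1: 0.991 × 1.250 = 1.239
Step 2: 0.991 × 1.250² = 1.548
Step 3: 0.991 × 1.250³ = 1.936
Step 4: 0.991 × 1.250⁴ = 2.419
Step 5: 0.991 × 1.250⁵ = 3.024
Step 6: 0.991 × 1.250⁶ = 3.780
Step 7: 0.991 × 1.250⁷ = 4.725

0.991em, 1.239em, 1.548em, 1.936em, 2.419em, 3.024em, 3.780em, 4.725em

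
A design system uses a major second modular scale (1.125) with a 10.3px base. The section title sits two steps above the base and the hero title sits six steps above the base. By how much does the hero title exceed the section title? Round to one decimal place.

Step 2: 10.3 × 1.125² = 13.036px
Step 6: 10.3 × 1.125⁶ = 20.881px
Difference: 20.881 − 13.036 = 7.845px

7.8px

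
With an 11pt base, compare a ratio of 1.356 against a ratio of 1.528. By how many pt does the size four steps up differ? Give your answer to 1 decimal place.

22.8pt

At 1.356: 11.0 × 1.356⁴ = 37.190pt
At 1.528: 11.0 × 1.528⁴ = 59.963pt
Difference: 59.963 − 37.190 = 22.773pt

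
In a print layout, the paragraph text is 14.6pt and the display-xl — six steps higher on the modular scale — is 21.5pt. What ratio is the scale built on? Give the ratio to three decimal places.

1.067

r⁶ = 21.5 / 14.6, so r = (21.5/14.6)^(1/6).
r = 1.4726^(1/6) ≈ 1.0666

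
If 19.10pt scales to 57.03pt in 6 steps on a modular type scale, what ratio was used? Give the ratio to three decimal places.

The ratio satisfies 19.10 × r⁶ = 57.03, so r = (57.03 / 19.10)^(1/6).
r = 2.9859^(1/6) ≈ 1.2000

1.200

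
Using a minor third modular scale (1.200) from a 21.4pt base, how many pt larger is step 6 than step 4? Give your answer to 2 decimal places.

Step 4: 21.4 × 1.200⁴ = 44.3750pt
Step 6: 21.4 × 1.200⁶ = 63.9001pt
Difference: 63.9001 − 44.3750 = 19.5251pt

19.53pt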